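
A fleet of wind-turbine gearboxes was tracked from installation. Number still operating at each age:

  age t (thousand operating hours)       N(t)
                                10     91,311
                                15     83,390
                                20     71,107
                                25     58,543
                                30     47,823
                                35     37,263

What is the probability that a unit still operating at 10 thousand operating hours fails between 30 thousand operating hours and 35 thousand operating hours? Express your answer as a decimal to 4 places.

This is the probability of reaching 30 but not 35, conditional on being operational at 10: (N(30) − N(35)) / N(10).
= (47,823 − 37,263) / 91,311 = 10,560 / 91,311 = 0.115649.

0.1156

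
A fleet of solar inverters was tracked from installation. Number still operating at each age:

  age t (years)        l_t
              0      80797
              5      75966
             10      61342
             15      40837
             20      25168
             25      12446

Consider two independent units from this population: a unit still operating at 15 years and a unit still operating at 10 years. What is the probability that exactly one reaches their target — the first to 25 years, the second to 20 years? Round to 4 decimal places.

p₁ = l_25/l_15 = 12446/40837 = 0.304773; p₂ = l_20/l_10 = 25168/61342 = 0.410290.
P(exactly one) = p₁(1−p₂) + (1−p₁)p₂ = 0.179728 + 0.285245 = 0.464972.

0.4650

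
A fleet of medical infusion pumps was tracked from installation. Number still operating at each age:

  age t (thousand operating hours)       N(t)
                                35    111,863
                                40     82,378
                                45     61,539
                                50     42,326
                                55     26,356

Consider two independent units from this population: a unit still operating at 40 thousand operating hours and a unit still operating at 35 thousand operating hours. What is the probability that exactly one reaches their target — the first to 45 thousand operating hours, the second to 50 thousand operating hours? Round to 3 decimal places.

0.560

p₁ = N(45)/N(40) = 61,539/82,378 = 0.747032; p₂ = N(50)/N(35) = 42,326/111,863 = 0.378374.
P(exactly one) = p₁(1−p₂) + (1−p₁)p₂ = 0.464375 + 0.095717 = 0.560091.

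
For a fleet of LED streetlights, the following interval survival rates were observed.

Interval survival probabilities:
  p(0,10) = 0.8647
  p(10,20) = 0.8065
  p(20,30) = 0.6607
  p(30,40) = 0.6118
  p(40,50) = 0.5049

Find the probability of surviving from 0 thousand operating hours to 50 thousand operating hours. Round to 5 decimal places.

The overall survival probability is 0.8647 × 0.8065 × 0.6607 × 0.6118 × 0.5049.
= 0.142328.

0.14233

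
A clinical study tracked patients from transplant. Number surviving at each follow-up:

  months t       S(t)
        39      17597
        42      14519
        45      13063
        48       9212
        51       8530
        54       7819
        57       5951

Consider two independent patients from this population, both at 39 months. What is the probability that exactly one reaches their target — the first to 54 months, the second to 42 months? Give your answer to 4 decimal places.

p₁ = S(54)/S(39) = 7819/17597 = 0.444337; p₂ = S(42)/S(39) = 14519/17597 = 0.825084.
P(exactly one) = p₁(1−p₂) + (1−p₁)p₂ = 0.077722 + 0.458469 = 0.536190.

0.5362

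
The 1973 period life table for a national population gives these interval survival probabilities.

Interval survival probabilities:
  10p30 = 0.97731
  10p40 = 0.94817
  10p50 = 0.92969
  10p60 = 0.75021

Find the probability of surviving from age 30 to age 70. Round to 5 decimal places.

0.64631

Survival from 30 to 70 is the product of surviving each interval: 0.97731 × 0.94817 × 0.92969 × 0.75021.
= 0.646308.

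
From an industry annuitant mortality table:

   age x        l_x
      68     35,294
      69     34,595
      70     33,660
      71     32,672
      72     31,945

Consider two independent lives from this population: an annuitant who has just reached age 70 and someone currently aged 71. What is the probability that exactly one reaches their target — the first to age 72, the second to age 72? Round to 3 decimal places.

p₁ = l_72/l_70 = 31,945/33,660 = 0.949049; p₂ = l_72/l_71 = 31,945/32,672 = 0.977749.
P(exactly one) = p₁(1−p₂) + (1−p₁)p₂ = 0.021117 + 0.049817 = 0.070935.

0.071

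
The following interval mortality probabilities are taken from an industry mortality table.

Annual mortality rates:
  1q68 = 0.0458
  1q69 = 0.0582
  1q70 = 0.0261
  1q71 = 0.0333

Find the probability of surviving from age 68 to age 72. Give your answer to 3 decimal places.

0.846

Chaining the interval survival probabilities: (1 − 0.0458) × (1 − 0.0582) × (1 − 0.0261) × (1 − 0.0333).
= 0.9542 × 0.9418 × 0.9739 × 0.9667 = 0.846066.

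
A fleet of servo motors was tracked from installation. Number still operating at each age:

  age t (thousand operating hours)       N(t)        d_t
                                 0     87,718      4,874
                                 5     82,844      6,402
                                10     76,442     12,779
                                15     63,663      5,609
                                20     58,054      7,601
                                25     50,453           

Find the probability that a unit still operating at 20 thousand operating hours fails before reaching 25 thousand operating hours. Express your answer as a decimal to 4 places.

0.1309

P(fail before 25 | operational at 20) = 1 − N(25)/N(20) = 1 − 50,453/58,054 = (7,601)/58,054 = 0.130930.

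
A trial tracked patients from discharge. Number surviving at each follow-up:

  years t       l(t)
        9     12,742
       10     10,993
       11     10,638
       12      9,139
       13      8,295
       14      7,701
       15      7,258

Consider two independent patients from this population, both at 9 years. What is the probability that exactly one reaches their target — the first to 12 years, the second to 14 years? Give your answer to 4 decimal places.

p₁ = l(12)/l(9) = 9,139/12,742 = 0.717234; p₂ = l(14)/l(9) = 7,701/12,742 = 0.604379.
P(exactly one) = p₁(1−p₂) + (1−p₁)p₂ = 0.283753 + 0.170898 = 0.454651.

0.4547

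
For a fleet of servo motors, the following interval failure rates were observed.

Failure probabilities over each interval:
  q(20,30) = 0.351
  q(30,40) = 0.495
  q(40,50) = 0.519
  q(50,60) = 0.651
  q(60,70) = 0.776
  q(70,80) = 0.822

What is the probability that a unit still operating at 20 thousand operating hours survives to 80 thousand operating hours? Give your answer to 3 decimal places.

The overall survival probability is (1 − 0.351) × (1 − 0.495) × (1 − 0.519) × (1 − 0.651) × (1 − 0.776) × (1 − 0.822).
= 0.649 × 0.505 × 0.481 × 0.349 × 0.224 × 0.178 = 0.002194.

0.002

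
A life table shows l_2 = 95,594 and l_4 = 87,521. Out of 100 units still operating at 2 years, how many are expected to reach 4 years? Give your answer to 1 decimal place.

91.6

The relevant probability is 87,521/95,594 = 0.915549.
Expected number = 100 × 0.915549 = 91.6.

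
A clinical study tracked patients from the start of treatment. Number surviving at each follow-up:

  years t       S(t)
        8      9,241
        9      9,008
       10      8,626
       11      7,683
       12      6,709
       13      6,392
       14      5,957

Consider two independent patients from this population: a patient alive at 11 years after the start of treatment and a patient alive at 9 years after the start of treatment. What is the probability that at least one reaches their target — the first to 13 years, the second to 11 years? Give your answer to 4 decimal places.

0.9753

p₁ = S(13)/S(11) = 6,392/7,683 = 0.831967; p₂ = S(11)/S(9) = 7,683/9,008 = 0.852909.
P(at least one) = 1 − (1−p₁)(1−p₂) = 1 − 0.168033 × 0.147091 = 0.975284.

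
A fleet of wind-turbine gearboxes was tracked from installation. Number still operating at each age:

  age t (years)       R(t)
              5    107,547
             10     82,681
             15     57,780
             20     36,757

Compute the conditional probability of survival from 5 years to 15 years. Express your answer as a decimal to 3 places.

0.537

The conditional survival probability is R(15)/R(5) = 57,780/107,547 = 0.537253.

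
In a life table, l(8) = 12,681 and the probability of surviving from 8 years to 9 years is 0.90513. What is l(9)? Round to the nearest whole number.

l(9) = l(8) × p = 12,681 × 0.90513 = 11478.

11478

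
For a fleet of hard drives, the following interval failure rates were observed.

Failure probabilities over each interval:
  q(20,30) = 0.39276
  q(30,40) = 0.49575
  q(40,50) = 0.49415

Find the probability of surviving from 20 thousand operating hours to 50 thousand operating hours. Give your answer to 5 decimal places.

0.15489

Survival from 20 to 50 is the product of surviving each interval: (1 − 0.39276) × (1 − 0.49575) × (1 − 0.49415).
= 0.60724 × 0.50425 × 0.50585 = 0.154892.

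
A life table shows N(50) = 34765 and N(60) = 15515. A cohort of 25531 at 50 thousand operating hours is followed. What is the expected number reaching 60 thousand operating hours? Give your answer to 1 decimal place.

11394.0

The relevant probability is 15515/34765 = 0.446282.
Expected number = 25531 × 0.446282 = 11394.0.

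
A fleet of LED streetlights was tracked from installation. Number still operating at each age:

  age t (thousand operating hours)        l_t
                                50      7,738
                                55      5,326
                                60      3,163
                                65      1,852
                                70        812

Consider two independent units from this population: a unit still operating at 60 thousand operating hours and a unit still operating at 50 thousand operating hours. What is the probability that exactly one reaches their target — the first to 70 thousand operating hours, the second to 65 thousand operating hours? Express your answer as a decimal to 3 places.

0.373

p₁ = l_70/l_60 = 812/3,163 = 0.256718; p₂ = l_65/l_50 = 1,852/7,738 = 0.239338.
P(exactly one) = p₁(1−p₂) + (1−p₁)p₂ = 0.195276 + 0.177896 = 0.373171.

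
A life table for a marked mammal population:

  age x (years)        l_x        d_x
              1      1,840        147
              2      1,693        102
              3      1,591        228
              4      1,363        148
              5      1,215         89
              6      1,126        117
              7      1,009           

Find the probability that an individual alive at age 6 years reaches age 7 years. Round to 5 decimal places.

0.89609

The conditional survival probability is l_7/l_6 = 1,009/1,126 = 0.896092.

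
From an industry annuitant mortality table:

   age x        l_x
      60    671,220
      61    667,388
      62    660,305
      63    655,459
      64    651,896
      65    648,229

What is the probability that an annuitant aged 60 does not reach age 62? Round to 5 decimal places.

0.01626

P(die before 62 | alive at 60) = 1 − l_62/l_60 = 1 − 660,305/671,220 = (10,915)/671,220 = 0.016261.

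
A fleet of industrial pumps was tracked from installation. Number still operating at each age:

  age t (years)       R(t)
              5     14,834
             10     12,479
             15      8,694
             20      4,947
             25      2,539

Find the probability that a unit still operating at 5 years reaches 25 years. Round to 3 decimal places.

0.171

The conditional survival probability is R(25)/R(5) = 2,539/14,834 = 0.171161.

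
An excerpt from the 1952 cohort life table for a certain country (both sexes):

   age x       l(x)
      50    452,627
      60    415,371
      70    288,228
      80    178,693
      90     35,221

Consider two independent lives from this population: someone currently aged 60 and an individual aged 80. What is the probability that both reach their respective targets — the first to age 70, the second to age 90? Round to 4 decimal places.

p₁ = l(70)/l(60) = 288,228/415,371 = 0.693905; p₂ = l(90)/l(80) = 35,221/178,693 = 0.197103.
P(both) = p₁ × p₂ = 0.693905 × 0.197103 = 0.136771.

0.1368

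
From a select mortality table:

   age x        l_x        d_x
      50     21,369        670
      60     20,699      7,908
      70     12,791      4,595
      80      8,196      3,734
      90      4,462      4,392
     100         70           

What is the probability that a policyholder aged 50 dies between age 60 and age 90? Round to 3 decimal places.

0.760

We want 10|30q50 = (l_60 − l_90)/l_50.
This is the probability of reaching 60 but not 90, conditional on being alive at 50: (l_60 − l_90) / l_50.
= (20,699 − 4,462) / 21,369 = 16,237 / 21,369 = 0.759839.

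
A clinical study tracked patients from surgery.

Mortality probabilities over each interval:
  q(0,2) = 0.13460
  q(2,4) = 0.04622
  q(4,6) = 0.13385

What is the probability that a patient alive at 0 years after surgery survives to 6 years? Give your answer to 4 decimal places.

P(survive 0→6) = (1 − 0.13460) × (1 − 0.04622) × (1 − 0.13385).
= 0.86540 × 0.95378 × 0.86615 = 0.714921.

0.7149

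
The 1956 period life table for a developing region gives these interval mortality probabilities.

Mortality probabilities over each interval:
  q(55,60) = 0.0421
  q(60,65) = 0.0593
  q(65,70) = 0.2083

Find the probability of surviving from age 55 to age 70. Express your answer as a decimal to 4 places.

P(survive 55→70) = (1 − 0.0421) × (1 − 0.0593) × (1 − 0.2083).
= 0.9579 × 0.9407 × 0.7917 = 0.713398.

0.7134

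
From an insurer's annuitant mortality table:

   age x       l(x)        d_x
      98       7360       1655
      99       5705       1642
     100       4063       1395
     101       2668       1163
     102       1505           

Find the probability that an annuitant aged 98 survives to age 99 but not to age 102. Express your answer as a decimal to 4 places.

0.5707

This is the probability of reaching 99 but not 102, conditional on being alive at 98: (l(99) − l(102)) / l(98).
= (5705 − 1505) / 7360 = 4200 / 7360 = 0.570652.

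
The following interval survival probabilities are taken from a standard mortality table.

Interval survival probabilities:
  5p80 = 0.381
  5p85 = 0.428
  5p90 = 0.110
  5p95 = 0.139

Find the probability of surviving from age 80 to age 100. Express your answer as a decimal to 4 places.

0.0025

20p80 = 0.381 × 0.428 × 0.110 × 0.139.
= 0.002493.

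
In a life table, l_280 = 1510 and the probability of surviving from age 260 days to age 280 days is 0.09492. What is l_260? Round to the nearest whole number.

15908

l_260 = l_280 / p = 1510 / 0.09492 = 15908.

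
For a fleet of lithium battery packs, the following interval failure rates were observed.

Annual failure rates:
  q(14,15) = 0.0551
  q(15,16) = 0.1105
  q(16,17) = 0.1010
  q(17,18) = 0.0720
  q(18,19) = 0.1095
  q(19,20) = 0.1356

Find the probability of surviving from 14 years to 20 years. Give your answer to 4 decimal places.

Chaining the interval survival probabilities: (1 − 0.0551) × (1 − 0.1105) × (1 − 0.1010) × (1 − 0.0720) × (1 − 0.1095) × (1 − 0.1356).
= 0.9449 × 0.8895 × 0.8990 × 0.9280 × 0.8905 × 0.8644 = 0.539744.

0.5397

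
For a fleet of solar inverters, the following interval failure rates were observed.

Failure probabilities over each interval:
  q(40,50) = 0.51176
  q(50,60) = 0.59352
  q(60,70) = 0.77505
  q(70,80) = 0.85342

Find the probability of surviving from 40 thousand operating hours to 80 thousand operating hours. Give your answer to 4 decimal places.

Chaining the interval survival probabilities: (1 − 0.51176) × (1 − 0.59352) × (1 − 0.77505) × (1 − 0.85342).
= 0.48824 × 0.40648 × 0.22495 × 0.14658 = 0.006544.

0.0065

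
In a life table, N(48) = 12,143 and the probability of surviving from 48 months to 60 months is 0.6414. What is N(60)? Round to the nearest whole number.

7789

N(60) = N(48) × p = 12,143 × 0.6414 = 7789.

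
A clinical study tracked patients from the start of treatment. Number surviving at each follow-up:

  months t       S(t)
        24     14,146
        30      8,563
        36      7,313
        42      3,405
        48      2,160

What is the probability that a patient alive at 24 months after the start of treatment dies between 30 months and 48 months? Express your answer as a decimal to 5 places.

0.45264

This is the probability of reaching 30 but not 48, conditional on being alive at 24: (S(30) − S(48)) / S(24).
= (8,563 − 2,160) / 14,146 = 6,403 / 14,146 = 0.452637.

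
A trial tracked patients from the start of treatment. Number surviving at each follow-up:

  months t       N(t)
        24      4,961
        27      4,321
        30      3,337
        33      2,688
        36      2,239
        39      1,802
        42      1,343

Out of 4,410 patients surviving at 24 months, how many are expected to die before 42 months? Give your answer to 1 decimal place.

The relevant probability is 1 − 1,343/4,961 = 0.729288.
Expected number = 4,410 × 0.729288 = 3216.2.

3216.2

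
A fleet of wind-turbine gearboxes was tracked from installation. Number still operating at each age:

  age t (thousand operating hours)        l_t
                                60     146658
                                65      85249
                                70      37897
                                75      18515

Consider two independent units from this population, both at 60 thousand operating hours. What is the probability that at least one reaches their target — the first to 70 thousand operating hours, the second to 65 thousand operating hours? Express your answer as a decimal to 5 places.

0.68948

p₁ = l_70/l_60 = 37897/146658 = 0.258404; p₂ = l_65/l_60 = 85249/146658 = 0.581278.
P(at least one) = 1 − (1−p₁)(1−p₂) = 1 − 0.741596 × 0.418722 = 0.689477.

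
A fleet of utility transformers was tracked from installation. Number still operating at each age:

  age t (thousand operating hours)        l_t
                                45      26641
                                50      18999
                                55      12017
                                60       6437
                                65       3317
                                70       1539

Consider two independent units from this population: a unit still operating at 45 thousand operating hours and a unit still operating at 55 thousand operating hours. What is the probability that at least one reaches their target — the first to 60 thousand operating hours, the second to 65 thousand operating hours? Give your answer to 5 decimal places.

p₁ = l_60/l_45 = 6437/26641 = 0.241620; p₂ = l_65/l_55 = 3317/12017 = 0.276026.
P(at least one) = 1 − (1−p₁)(1−p₂) = 1 − 0.758380 × 0.723974 = 0.450953.

0.45095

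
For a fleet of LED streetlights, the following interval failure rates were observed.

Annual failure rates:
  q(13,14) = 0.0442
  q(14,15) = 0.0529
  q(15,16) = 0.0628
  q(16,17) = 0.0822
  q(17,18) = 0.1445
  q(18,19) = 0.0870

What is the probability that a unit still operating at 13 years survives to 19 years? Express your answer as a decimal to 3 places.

0.608

The overall survival probability is (1 − 0.0442) × (1 − 0.0529) × (1 − 0.0628) × (1 − 0.0822) × (1 − 0.1445) × (1 − 0.0870).
= 0.9558 × 0.9471 × 0.9372 × 0.9178 × 0.8555 × 0.9130 = 0.608183.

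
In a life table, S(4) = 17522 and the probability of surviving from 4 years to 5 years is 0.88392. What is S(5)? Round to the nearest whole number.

15488

S(5) = S(4) × p = 17522 × 0.88392 = 15488.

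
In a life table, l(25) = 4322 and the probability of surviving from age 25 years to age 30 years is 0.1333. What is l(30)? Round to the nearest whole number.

576

l(30) = l(25) × p = 4322 × 0.1333 = 576.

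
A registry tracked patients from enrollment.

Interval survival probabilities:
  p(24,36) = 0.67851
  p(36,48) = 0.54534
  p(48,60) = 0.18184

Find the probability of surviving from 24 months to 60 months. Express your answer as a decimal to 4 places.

Survival from 24 to 60 is the product of surviving each interval: 0.67851 × 0.54534 × 0.18184.
= 0.067284.

0.0673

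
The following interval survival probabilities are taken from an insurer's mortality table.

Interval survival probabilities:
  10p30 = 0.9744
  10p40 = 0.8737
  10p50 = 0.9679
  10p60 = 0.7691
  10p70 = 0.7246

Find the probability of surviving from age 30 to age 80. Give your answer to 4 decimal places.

Survival from 30 to 80 is the product of surviving each interval: 0.9744 × 0.8737 × 0.9679 × 0.7691 × 0.7246.
= 0.459210.

0.4592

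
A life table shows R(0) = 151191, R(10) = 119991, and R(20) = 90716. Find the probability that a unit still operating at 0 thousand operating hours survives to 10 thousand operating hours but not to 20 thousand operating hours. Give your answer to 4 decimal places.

This is the probability of reaching 10 but not 20, conditional on being operational at 0: (R(10) − R(20)) / R(0).
= (119991 − 90716) / 151191 = 29275 / 151191 = 0.193629.

0.1936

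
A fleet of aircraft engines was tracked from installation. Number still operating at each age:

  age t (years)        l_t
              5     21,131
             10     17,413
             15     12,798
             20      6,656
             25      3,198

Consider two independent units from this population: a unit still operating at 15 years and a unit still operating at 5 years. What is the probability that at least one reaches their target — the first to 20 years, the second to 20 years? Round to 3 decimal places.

p₁ = l_20/l_15 = 6,656/12,798 = 0.520081; p₂ = l_20/l_5 = 6,656/21,131 = 0.314987.
P(at least one) = 1 − (1−p₁)(1−p₂) = 1 − 0.479919 × 0.685013 = 0.671249.

0.671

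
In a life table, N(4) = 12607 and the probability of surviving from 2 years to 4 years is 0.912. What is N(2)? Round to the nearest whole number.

N(2) = N(4) / p = 12607 / 0.912 = 13823.

13823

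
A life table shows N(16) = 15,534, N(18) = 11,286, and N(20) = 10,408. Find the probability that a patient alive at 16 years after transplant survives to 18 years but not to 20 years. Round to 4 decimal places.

0.0565

This is the probability of reaching 18 but not 20, conditional on being alive at 16: (N(18) − N(20)) / N(16).
= (11,286 − 10,408) / 15,534 = 878 / 15,534 = 0.056521.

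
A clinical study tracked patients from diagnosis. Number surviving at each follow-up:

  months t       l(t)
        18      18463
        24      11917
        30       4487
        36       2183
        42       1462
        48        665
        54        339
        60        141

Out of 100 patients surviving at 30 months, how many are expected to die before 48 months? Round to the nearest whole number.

85

The relevant probability is 1 − 665/4487 = 0.851794.
Expected number = 100 × 0.851794 = 85.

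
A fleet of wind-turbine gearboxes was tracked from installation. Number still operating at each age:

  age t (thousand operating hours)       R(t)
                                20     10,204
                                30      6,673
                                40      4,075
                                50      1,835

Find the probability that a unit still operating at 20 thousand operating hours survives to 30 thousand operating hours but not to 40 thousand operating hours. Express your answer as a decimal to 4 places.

0.2546

This is the probability of reaching 30 but not 40, conditional on being operational at 20: (R(30) − R(40)) / R(20).
= (6,673 − 4,075) / 10,204 = 2,598 / 10,204 = 0.254606.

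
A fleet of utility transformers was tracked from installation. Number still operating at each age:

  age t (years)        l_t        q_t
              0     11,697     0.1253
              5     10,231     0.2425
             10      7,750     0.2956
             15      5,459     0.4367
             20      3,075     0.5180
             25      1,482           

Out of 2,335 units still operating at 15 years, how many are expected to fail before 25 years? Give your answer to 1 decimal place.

1701.1

The relevant probability is 1 − 1,482/5,459 = 0.728522.
Expected number = 2,335 × 0.728522 = 1701.1.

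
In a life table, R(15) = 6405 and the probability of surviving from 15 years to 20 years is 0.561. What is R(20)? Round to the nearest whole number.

R(20) = R(15) × p = 6405 × 0.561 = 3593.

3593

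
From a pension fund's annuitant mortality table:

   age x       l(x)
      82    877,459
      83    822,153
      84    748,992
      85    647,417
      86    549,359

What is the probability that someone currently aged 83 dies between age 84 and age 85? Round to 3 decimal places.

0.124

This is the probability of reaching 84 but not 85, conditional on being alive at 83: (l(84) − l(85)) / l(83).
= (748,992 − 647,417) / 822,153 = 101,575 / 822,153 = 0.123548.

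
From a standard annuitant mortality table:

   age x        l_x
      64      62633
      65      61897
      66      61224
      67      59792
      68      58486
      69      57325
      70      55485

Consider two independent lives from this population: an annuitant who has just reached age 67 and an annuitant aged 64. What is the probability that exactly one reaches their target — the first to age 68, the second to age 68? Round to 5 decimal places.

p₁ = l_68/l_67 = 58486/59792 = 0.978158; p₂ = l_68/l_64 = 58486/62633 = 0.933789.
P(exactly one) = p₁(1−p₂) + (1−p₁)p₂ = 0.064765 + 0.020396 = 0.085161.

0.08516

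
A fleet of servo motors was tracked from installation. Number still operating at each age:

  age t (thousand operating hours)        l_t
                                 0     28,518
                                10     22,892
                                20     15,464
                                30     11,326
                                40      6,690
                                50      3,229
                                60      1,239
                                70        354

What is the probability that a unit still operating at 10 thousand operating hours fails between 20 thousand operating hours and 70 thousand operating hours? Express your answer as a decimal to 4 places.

0.6601

This is the probability of reaching 20 but not 70, conditional on being operational at 10: (l_20 − l_70) / l_10.
= (15,464 − 354) / 22,892 = 15,110 / 22,892 = 0.660056.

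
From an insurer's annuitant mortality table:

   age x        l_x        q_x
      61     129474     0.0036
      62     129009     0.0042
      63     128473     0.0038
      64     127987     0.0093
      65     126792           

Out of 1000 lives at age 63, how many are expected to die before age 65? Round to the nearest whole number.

The relevant probability is 1 − 126792/128473 = 0.013084.
Expected number = 1000 × 0.013084 = 13.

13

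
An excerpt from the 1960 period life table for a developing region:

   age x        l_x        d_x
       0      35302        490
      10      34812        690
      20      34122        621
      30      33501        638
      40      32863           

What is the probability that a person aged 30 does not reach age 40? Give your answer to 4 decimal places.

0.0190

P(die before 40 | alive at 30) = 1 − l_40/l_30 = 1 − 32863/33501 = (638)/33501 = 0.019044.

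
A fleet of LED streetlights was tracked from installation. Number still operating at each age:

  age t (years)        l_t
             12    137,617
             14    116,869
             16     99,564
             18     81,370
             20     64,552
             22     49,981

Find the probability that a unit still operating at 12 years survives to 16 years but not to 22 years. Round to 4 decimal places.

0.3603

This is the probability of reaching 16 but not 22, conditional on being operational at 12: (l_16 − l_22) / l_12.
= (99,564 − 49,981) / 137,617 = 49,583 / 137,617 = 0.360297.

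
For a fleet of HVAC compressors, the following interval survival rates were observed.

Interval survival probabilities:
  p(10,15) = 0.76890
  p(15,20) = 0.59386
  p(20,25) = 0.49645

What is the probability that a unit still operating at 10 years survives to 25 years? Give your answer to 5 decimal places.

0.22669

P(survive 10→25) = 0.76890 × 0.59386 × 0.49645.
= 0.226688.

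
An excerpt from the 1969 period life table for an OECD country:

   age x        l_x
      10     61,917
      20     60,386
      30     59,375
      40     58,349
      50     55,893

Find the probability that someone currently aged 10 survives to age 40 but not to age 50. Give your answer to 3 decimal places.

0.040

We want 30|10q10 = (l_40 − l_50)/l_10.
This is the probability of reaching 40 but not 50, conditional on being alive at 10: (l_40 − l_50) / l_10.
= (58,349 − 55,893) / 61,917 = 2,456 / 61,917 = 0.039666.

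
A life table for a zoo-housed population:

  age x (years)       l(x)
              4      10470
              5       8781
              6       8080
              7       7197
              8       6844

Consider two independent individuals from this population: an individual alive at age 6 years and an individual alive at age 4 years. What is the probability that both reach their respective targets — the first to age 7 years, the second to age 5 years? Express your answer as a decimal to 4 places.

p₁ = l(7)/l(6) = 7197/8080 = 0.890718; p₂ = l(5)/l(4) = 8781/10470 = 0.838682.
P(both) = p₁ × p₂ = 0.890718 × 0.838682 = 0.747029.

0.7470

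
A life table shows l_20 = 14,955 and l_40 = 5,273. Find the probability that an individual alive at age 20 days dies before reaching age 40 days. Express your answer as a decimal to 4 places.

P(die before 40 | alive at 20) = 1 − l_40/l_20 = 1 − 5,273/14,955 = (9,682)/14,955 = 0.647409.

0.6474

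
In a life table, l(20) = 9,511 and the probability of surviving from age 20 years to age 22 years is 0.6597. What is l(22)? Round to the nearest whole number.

6274

l(22) = l(20) × p = 9,511 × 0.6597 = 6274.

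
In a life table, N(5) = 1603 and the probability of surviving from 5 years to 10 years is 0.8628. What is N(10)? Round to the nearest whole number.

N(10) = N(5) × p = 1603 × 0.8628 = 1383.

1383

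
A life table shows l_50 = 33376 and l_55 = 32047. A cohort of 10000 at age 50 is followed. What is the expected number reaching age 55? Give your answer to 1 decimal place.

9601.8

The relevant probability is 32047/33376 = 0.960181.
Expected number = 10000 × 0.960181 = 9601.8.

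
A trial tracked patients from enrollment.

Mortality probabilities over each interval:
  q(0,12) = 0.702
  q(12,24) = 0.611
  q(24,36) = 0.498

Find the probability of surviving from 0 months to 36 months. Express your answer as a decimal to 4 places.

Chaining the interval survival probabilities: (1 − 0.702) × (1 − 0.611) × (1 − 0.498).
= 0.298 × 0.389 × 0.502 = 0.058193.

0.0582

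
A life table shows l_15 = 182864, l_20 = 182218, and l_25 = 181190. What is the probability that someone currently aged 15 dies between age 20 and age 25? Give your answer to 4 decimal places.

We want 5|5q15 = (l_20 − l_25)/l_15.
This is the probability of reaching 20 but not 25, conditional on being alive at 15: (l_20 − l_25) / l_15.
= (182218 − 181190) / 182864 = 1028 / 182864 = 0.005622.

0.0056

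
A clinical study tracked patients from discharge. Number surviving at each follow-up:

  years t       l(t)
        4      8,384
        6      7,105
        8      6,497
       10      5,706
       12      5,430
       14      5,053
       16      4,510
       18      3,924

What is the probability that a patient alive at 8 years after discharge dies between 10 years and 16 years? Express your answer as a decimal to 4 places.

0.1841

This is the probability of reaching 10 but not 16, conditional on being alive at 8: (l(10) − l(16)) / l(8).
= (5,706 − 4,510) / 6,497 = 1,196 / 6,497 = 0.184085.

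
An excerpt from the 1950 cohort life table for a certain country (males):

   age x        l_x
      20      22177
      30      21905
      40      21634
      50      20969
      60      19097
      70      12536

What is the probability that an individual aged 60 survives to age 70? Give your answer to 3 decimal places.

0.656

We want 10p60 = l_70/l_60.
The conditional survival probability is l_70/l_60 = 12536/19097 = 0.656438.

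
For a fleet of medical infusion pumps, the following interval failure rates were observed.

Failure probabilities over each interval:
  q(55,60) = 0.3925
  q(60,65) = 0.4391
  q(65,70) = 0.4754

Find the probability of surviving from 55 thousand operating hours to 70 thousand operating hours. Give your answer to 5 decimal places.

0.17876

Chaining the interval survival probabilities: (1 − 0.3925) × (1 − 0.4391) × (1 − 0.4754).
= 0.6075 × 0.5609 × 0.5246 = 0.178756.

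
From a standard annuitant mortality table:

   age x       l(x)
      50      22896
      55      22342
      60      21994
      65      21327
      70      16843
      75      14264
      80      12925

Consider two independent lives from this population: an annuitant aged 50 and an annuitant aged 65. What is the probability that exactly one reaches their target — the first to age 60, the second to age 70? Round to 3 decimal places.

0.233

p₁ = l(60)/l(50) = 21994/22896 = 0.960604; p₂ = l(70)/l(65) = 16843/21327 = 0.789750.
P(exactly one) = p₁(1−p₂) + (1−p₁)p₂ = 0.201967 + 0.031113 = 0.233080.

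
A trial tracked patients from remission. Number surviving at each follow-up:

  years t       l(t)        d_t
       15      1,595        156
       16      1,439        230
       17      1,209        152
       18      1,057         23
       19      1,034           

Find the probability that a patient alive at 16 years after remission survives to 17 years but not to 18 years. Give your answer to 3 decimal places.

This is the probability of reaching 17 but not 18, conditional on being alive at 16: (l(17) − l(18)) / l(16).
= (1,209 − 1,057) / 1,439 = 152 / 1,439 = 0.105629.

0.106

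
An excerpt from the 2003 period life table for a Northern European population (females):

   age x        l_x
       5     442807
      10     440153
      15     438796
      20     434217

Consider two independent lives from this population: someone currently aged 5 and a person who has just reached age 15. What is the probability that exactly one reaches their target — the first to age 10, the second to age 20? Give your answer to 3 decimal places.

p₁ = l_10/l_5 = 440153/442807 = 0.994006; p₂ = l_20/l_15 = 434217/438796 = 0.989565.
P(exactly one) = p₁(1−p₂) + (1−p₁)p₂ = 0.010372 + 0.005931 = 0.016304.

0.016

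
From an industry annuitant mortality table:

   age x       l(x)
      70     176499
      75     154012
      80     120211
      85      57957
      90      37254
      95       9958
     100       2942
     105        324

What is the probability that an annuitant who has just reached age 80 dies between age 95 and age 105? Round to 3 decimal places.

0.080

This is the probability of reaching 95 but not 105, conditional on being alive at 80: (l(95) − l(105)) / l(80).
= (9958 − 324) / 120211 = 9634 / 120211 = 0.080142.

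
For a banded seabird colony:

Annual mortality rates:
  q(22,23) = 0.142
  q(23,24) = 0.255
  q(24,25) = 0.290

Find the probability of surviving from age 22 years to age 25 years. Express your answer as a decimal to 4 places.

P(survive 22→25) = (1 − 0.142) × (1 − 0.255) × (1 − 0.290).
= 0.858 × 0.745 × 0.710 = 0.453839.

0.4538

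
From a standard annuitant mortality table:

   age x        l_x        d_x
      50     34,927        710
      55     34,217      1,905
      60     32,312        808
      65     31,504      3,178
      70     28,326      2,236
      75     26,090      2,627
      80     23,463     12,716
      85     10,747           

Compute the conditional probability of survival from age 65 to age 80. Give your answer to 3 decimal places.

We want 15p65 = l_80/l_65.
The conditional survival probability is l_80/l_65 = 23,463/31,504 = 0.744763.

0.745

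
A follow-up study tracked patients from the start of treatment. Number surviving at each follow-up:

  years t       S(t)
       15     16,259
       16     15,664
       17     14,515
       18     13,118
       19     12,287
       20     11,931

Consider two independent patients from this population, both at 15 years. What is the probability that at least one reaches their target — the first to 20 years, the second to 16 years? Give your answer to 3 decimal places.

p₁ = S(20)/S(15) = 11,931/16,259 = 0.733809; p₂ = S(16)/S(15) = 15,664/16,259 = 0.963405.
P(at least one) = 1 − (1−p₁)(1−p₂) = 1 − 0.266191 × 0.036595 = 0.990259.

0.990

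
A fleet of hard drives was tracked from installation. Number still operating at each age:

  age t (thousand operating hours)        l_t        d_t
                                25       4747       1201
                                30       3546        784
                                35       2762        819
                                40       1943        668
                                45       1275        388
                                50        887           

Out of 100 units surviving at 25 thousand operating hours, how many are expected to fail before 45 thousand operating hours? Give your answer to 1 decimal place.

73.1

The relevant probability is 1 − 1275/4747 = 0.731409.
Expected number = 100 × 0.731409 = 73.1.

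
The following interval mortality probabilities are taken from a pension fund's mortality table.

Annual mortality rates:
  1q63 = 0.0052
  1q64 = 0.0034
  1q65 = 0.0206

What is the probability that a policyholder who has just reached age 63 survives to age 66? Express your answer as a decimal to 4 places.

0.9710

Chaining the interval survival probabilities: (1 − 0.0052) × (1 − 0.0034) × (1 − 0.0206).
= 0.9948 × 0.9966 × 0.9794 = 0.970994.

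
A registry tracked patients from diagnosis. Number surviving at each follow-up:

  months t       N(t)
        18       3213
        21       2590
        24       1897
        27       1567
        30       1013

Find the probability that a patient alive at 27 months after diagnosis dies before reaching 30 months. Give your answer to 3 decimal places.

P(die before 30 | alive at 27) = 1 − N(30)/N(27) = 1 − 1013/1567 = (554)/1567 = 0.353542.

0.354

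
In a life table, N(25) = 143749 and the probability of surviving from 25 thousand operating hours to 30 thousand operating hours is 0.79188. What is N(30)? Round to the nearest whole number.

113832

N(30) = N(25) × p = 143749 × 0.79188 = 113832.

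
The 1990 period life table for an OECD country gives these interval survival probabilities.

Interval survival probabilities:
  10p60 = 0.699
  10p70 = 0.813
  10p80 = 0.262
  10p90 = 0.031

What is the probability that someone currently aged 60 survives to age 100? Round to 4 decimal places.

Chaining the interval survival probabilities: 0.699 × 0.813 × 0.262 × 0.031.
= 0.004616.

0.0046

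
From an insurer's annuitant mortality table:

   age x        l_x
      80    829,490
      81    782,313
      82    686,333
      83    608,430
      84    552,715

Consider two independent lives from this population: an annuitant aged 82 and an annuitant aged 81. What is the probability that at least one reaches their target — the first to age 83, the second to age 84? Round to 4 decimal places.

0.9667

p₁ = l_83/l_82 = 608,430/686,333 = 0.886494; p₂ = l_84/l_81 = 552,715/782,313 = 0.706514.
P(at least one) = 1 − (1−p₁)(1−p₂) = 1 − 0.113506 × 0.293486 = 0.966688.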